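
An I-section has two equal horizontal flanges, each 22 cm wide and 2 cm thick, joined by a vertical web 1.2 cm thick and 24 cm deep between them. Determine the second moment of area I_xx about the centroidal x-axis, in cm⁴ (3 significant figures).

I_xx ≈ 1.63 × 10⁴ cm⁴

Treat the section as a set of non-overlapping primitives; coordinates are from the bounding-box lower-left.
Bottom flange: 22 × 2, A = 44 cm², y = 1 cm, Ī = 14.667 cm⁴.
Web: 1.2 × 24, A = 28.8 cm², y = 14 cm, Ī = 1382.4 cm⁴.
Top flange: 22 × 2, A = 44 cm², y = 27 cm, Ī = 14.667 cm⁴.
By symmetry the centroid is at mid-height, ȳ = 14 cm.
Transfer each piece to the centroidal x-axis using Ī + A·d² with d = y − 14:
  bottom flange: d = -13 cm → contributes +7450.7 cm⁴
  web: d = 0 cm → contributes +1382.4 cm⁴
  top flange: d = 13 cm → contributes +7450.7 cm⁴
Total I = 16 284 cm⁴.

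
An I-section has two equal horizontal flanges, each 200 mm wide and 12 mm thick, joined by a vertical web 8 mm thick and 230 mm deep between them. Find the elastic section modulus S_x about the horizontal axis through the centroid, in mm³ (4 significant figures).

S_x ≈ 6.177 × 10⁵ mm³

Decompose the section into non-overlapping parts with the origin at the bottom-left of its bounding rectangle.
Bottom flange: 200 × 12, A = 2 400 mm², y = 6 mm, Ī = 28 800 mm⁴.
Web: 8 × 230, A = 1 840 mm², y = 127 mm, Ī = 8 111 333 mm⁴.
Top flange: 200 × 12, A = 2 400 mm², y = 248 mm, Ī = 28 800 mm⁴.
By symmetry the centroid is at mid-height, ȳ = 127 mm.
Transfer each piece to the horizontal axis through the centroid using Ī + A·d² with d = y − 127:
  bottom flange: d = -121 mm → contributes +35 167 200 mm⁴
  web: d = 0 mm → contributes +8 111 333 mm⁴
  top flange: d = 121 mm → contributes +35 167 200 mm⁴
Total I = 78 445 733 mm⁴.
Extreme fibre distance c = 127 mm; S = I/c = 617 683 mm³.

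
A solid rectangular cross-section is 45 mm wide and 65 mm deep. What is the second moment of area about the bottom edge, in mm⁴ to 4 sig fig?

I_base ≈ 4.119 × 10⁶ mm⁴

The section: 45 × 65, A = 2 925 mm², y = 32.5 mm, Ī = 1 029 844 mm⁴.
Transfer it to a horizontal axis along the bottom face using Ī + A·d² with d = y − 0:
  the section: d = 32.5 mm → contributes +4 119 375 mm⁴
Total I = 4 119 375 mm⁴.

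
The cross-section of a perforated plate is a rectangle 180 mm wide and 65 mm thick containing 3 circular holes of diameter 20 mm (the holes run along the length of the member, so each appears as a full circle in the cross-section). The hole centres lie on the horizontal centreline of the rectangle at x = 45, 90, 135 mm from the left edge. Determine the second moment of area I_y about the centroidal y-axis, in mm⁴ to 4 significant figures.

Split into non-overlapping primitives; take the origin at the lower-left of the bounding box.
Plate: 180 × 65, A = 11 700 mm², x = 90 mm, Ī = 31 590 000 mm⁴.
Hole 1 (subtracted): ⌀20, A = 314.159 mm², x = 45 mm, Ī = 7853.98 mm⁴.
Hole 2 (subtracted): ⌀20, A = 314.159 mm², x = 90 mm, Ī = 7853.98 mm⁴.
Hole 3 (subtracted): ⌀20, A = 314.159 mm², x = 135 mm, Ī = 7853.98 mm⁴.
By symmetry the centroid is at mid-width, x̄ = 90 mm.
Transfer each piece to the centroidal y-axis using Ī + A·d² with d = x − 90:
  plate: d = 0 mm → contributes +31 590 000 mm⁴
  hole 1: d = -45 mm → contributes −644 026 mm⁴
  hole 2: d = 0 mm → contributes −7853.98 mm⁴
  hole 3: d = 45 mm → contributes −644 026 mm⁴
Total I = 30 294 093 mm⁴.

I_y ≈ 3.029 × 10⁷ mm⁴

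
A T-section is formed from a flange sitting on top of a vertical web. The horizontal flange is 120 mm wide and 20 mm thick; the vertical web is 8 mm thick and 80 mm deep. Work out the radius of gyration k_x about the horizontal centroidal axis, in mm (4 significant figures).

k_x ≈ 23.54 mm

Break the section into simple shapes (no overlaps), measuring from the bottom-left corner of the bounding box.
Flange: 120 × 20, A = 2 400 mm², y = 90 mm, Ī = 80 000 mm⁴.
Web: 8 × 80, A = 640 mm², y = 40 mm, Ī = 341 333 mm⁴.
Centroid: ȳ = ΣA·y / ΣA = 79.4737 mm.
Transfer each piece to the horizontal centroidal axis using Ī + A·d² with d = y − 79.4737:
  flange: d = 10.5263 mm → contributes +345 928 mm⁴
  web: d = -39.4737 mm → contributes +1 338 563 mm⁴
Total I = 1 684 491 mm⁴.
Radius of gyration: k = √(I/A) = √(1 684 491 / 3 040) = 23.5395 mm.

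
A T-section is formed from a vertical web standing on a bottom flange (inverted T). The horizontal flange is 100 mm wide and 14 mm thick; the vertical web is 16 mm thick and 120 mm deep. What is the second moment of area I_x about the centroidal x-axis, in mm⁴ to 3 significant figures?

I_x ≈ 5.96 × 10⁶ mm⁴

Treat the section as a set of non-overlapping primitives; coordinates are from the bounding-box lower-left.
Flange: 100 × 14, A = 1 400 mm², y = 7 mm, Ī = 22 867 mm⁴.
Web: 16 × 120, A = 1 920 mm², y = 74 mm, Ī = 2 304 000 mm⁴.
Centroid: ȳ = ΣA·y / ΣA = 45.747 mm.
Transfer each piece to the centroidal x-axis using Ī + A·d² with d = y − 45.747:
  flange: d = -38.747 mm → contributes +2 124 727 mm⁴
  web: d = 28.253 mm → contributes +3 836 607 mm⁴
Total I = 5 961 334 mm⁴.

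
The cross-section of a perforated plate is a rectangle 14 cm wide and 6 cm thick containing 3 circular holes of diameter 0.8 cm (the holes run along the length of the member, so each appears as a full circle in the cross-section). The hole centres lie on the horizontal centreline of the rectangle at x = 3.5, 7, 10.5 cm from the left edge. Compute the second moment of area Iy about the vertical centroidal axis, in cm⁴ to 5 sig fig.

Iy ≈ 1359.6 cm⁴

Break the section into simple shapes (no overlaps), measuring from the bottom-left corner of the bounding box.
Plate: 14 × 6, A = 84 cm², x = 7 cm, Ī = 1 372 cm⁴.
Hole 1 (subtracted): ⌀0.8, A = 0.5026548 cm², x = 3.5 cm, Ī = 0.02010619 cm⁴.
Hole 2 (subtracted): ⌀0.8, A = 0.5026548 cm², x = 7 cm, Ī = 0.02010619 cm⁴.
Hole 3 (subtracted): ⌀0.8, A = 0.5026548 cm², x = 10.5 cm, Ī = 0.02010619 cm⁴.
By symmetry the centroid is at mid-width, x̄ = 7 cm.
Transfer each piece to the vertical centroidal axis using Ī + A·d² with d = x − 7:
  plate: d = 0 cm → contributes +1 372 cm⁴
  hole 1: d = -3.5 cm → contributes −6.177628 cm⁴
  hole 2: d = 0 cm → contributes −0.02010619 cm⁴
  hole 3: d = 3.5 cm → contributes −6.177628 cm⁴
Total I = 1359.625 cm⁴.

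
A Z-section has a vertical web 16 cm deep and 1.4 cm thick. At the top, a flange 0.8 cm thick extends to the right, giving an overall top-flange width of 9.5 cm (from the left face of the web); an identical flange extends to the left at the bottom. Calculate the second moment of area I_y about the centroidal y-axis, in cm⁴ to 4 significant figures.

Break the section into simple shapes (no overlaps), measuring from the bottom-left corner of the bounding box.
Web: 1.4 × 16, A = 22.4 cm², x = 8.8 cm, Ī = 3.65867 cm⁴.
Top flange (beyond web): 8.1 × 0.8, A = 6.48 cm², x = 13.55 cm, Ī = 35.4294 cm⁴.
Bottom flange (beyond web): 8.1 × 0.8, A = 6.48 cm², x = 4.05 cm, Ī = 35.4294 cm⁴.
Centroid: x̄ = ΣA·x / ΣA = 8.8 cm.
Transfer each piece to the centroidal y-axis using Ī + A·d² with d = x − 8.8:
  web: d = 0 cm → contributes +3.65867 cm⁴
  top flange (beyond web): d = 4.75 cm → contributes +181.634 cm⁴
  bottom flange (beyond web): d = -4.75 cm → contributes +181.634 cm⁴
Total I = 366.927 cm⁴.

I_y ≈ 366.9 cm⁴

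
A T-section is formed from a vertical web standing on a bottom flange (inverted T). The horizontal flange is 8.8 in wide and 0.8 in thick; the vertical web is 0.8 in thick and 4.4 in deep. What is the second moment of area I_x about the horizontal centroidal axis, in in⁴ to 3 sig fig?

Treat the section as a set of non-overlapping primitives; coordinates are from the bounding-box lower-left.
Flange: 8.8 × 0.8, A = 7.04 in², y = 0.4 in, Ī = 0.37547 in⁴.
Web: 0.8 × 4.4, A = 3.52 in², y = 3 in, Ī = 5.6789 in⁴.
Centroid: ȳ = ΣA·y / ΣA = 1.2667 in.
Transfer each piece to the horizontal centroidal axis using Ī + A·d² with d = y − 1.2667:
  flange: d = -0.86667 in → contributes +5.6633 in⁴
  web: d = 1.7333 in → contributes +16.255 in⁴
Total I = 21.918 in⁴.

I_x ≈ 21.9 in⁴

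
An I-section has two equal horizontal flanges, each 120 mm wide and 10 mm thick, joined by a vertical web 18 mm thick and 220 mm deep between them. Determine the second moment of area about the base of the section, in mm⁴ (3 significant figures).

Break the section into simple shapes (no overlaps), measuring from the bottom-left corner of the bounding box.
Bottom flange: 120 × 10, A = 1 200 mm², y = 5 mm, Ī = 10 000 mm⁴.
Web: 18 × 220, A = 3 960 mm², y = 120 mm, Ī = 15 972 000 mm⁴.
Top flange: 120 × 10, A = 1 200 mm², y = 235 mm, Ī = 10 000 mm⁴.
Transfer each piece to the bottom edge using Ī + A·d² with d = y − 0:
  bottom flange: d = 5 mm → contributes +40 000 mm⁴
  web: d = 120 mm → contributes +72 996 000 mm⁴
  top flange: d = 235 mm → contributes +66 280 000 mm⁴
Total I = 139 316 000 mm⁴.

I_base ≈ 1.39 × 10⁸ mm⁴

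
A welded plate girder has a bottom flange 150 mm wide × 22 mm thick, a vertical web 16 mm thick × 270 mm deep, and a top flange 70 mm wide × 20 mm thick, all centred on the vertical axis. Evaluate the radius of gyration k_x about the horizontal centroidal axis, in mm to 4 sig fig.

Split into non-overlapping primitives; take the origin at the lower-left of the bounding box.
Bottom plate: 150 × 22, A = 3 300 mm², y = 11 mm, Ī = 133 100 mm⁴.
Web plate: 16 × 270, A = 4 320 mm², y = 157 mm, Ī = 26 244 000 mm⁴.
Top plate: 70 × 20, A = 1 400 mm², y = 302 mm, Ī = 46666.7 mm⁴.
Centroid: ȳ = ΣA·y / ΣA = 126.091 mm.
Transfer each piece to the horizontal centroidal axis using Ī + A·d² with d = y − 126.091:
  bottom plate: d = -115.091 mm → contributes +43 844 627 mm⁴
  web plate: d = 30.9091 mm → contributes +30 371 207 mm⁴
  top plate: d = 175.909 mm → contributes +43 368 278 mm⁴
Total I = 117 584 112 mm⁴.
Radius of gyration: k = √(I/A) = √(117 584 112 / 9 020) = 114.175 mm.

k_x ≈ 114.2 mm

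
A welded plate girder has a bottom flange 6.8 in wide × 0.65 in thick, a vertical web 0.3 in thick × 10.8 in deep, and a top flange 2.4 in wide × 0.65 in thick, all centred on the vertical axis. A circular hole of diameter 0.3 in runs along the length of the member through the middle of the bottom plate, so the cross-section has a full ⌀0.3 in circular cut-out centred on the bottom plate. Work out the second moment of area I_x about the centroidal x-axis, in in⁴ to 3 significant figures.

I_x ≈ 198 in⁴

Split into non-overlapping primitives; take the origin at the lower-left of the bounding box.
Bottom plate: 6.8 × 0.65, A = 4.42 in², y = 0.325 in, Ī = 0.15562 in⁴.
Web plate: 0.3 × 10.8, A = 3.24 in², y = 6.05 in, Ī = 31.493 in⁴.
Top plate: 2.4 × 0.65, A = 1.56 in², y = 11.775 in, Ī = 0.054925 in⁴.
Hole (subtracted): ⌀0.3, A = 0.070686 in², y = 0.325 in, Ī = 0.00039761 in⁴.
Centroid: ȳ = ΣA·y / ΣA = 4.3046 in.
Transfer each piece to the centroidal x-axis using Ī + A·d² with d = y − 4.3046:
  bottom plate: d = -3.9796 in → contributes +70.158 in⁴
  web plate: d = 1.7454 in → contributes +41.363 in⁴
  top plate: d = 7.4704 in → contributes +87.113 in⁴
  hole: d = -3.9796 in → contributes −1.1199 in⁴
Total I = 197.51 in⁴.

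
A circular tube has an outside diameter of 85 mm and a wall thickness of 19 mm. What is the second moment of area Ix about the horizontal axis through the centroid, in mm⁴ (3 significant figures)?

Split into non-overlapping primitives; take the origin at the lower-left of the bounding box.
Outer circle: ⌀85, A = 5674.5 mm², y = 42.5 mm, Ī = 2 562 392 mm⁴.
Bore (subtracted): ⌀47, A = 1734.9 mm², y = 42.5 mm, Ī = 239 531 mm⁴.
By symmetry the centroid is at mid-height, ȳ = 42.5 mm.
All pieces are centred on the horizontal axis through the centroid, so I = ΣĪ (holes subtracted) = 2 322 861 mm⁴.

Ix ≈ 2.32 × 10⁶ mm⁴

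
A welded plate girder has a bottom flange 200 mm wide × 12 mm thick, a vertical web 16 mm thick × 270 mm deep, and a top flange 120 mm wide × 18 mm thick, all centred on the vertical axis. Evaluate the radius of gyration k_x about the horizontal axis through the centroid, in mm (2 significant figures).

Split into non-overlapping primitives; take the origin at the lower-left of the bounding box.
Bottom plate: 200 × 12, A = 2 400 mm², y = 6 mm, Ī = 28 800 mm⁴.
Web plate: 16 × 270, A = 4 320 mm², y = 147 mm, Ī = 26 244 000 mm⁴.
Top plate: 120 × 18, A = 2 160 mm², y = 291 mm, Ī = 58 320 mm⁴.
Centroid: ȳ = ΣA·y / ΣA = 143.9 mm.
Transfer each piece to the horizontal axis through the centroid using Ī + A·d² with d = y − 143.9:
  bottom plate: d = -137.9 mm → contributes +45 680 708 mm⁴
  web plate: d = 3.081 mm → contributes +26 285 010 mm⁴
  top plate: d = 147.1 mm → contributes +46 785 264 mm⁴
Total I = 118 750 982 mm⁴.
Radius of gyration: k = √(I/A) = √(118 750 982 / 8 880) = 115.6 mm.

k_x ≈ 120 mm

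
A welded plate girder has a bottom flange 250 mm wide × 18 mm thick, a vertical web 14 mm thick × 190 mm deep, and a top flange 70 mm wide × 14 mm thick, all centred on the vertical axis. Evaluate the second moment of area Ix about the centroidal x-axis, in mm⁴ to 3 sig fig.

Ix ≈ 5.04 × 10⁷ mm⁴

Treat the section as a set of non-overlapping primitives; coordinates are from the bounding-box lower-left.
Bottom plate: 250 × 18, A = 4 500 mm², y = 9 mm, Ī = 121 500 mm⁴.
Web plate: 14 × 190, A = 2 660 mm², y = 113 mm, Ī = 8 002 167 mm⁴.
Top plate: 70 × 14, A = 980 mm², y = 215 mm, Ī = 16 007 mm⁴.
Centroid: ȳ = ΣA·y / ΣA = 67.786 mm.
Transfer each piece to the centroidal x-axis using Ī + A·d² with d = y − 67.786:
  bottom plate: d = -58.786 mm → contributes +15 672 699 mm⁴
  web plate: d = 45.214 mm → contributes +13 439 962 mm⁴
  top plate: d = 147.21 mm → contributes +21 254 460 mm⁴
Total I = 50 367 121 mm⁴.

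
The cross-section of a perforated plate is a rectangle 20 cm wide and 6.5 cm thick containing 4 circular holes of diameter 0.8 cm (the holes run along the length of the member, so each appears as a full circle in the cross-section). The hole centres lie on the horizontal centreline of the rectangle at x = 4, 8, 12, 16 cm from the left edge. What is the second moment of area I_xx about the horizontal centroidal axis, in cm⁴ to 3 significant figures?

Decompose the section into non-overlapping parts with the origin at the bottom-left of its bounding rectangle.
Plate: 20 × 6.5, A = 130 cm², y = 3.25 cm, Ī = 457.71 cm⁴.
Hole 1 (subtracted): ⌀0.8, A = 0.50265 cm², y = 3.25 cm, Ī = 0.020106 cm⁴.
Hole 2 (subtracted): ⌀0.8, A = 0.50265 cm², y = 3.25 cm, Ī = 0.020106 cm⁴.
Hole 3 (subtracted): ⌀0.8, A = 0.50265 cm², y = 3.25 cm, Ī = 0.020106 cm⁴.
Hole 4 (subtracted): ⌀0.8, A = 0.50265 cm², y = 3.25 cm, Ī = 0.020106 cm⁴.
By symmetry the centroid is at mid-height, ȳ = 3.25 cm.
All pieces are centred on the horizontal centroidal axis, so I = ΣĪ (holes subtracted) = 457.63 cm⁴.

I_xx ≈ 458 cm⁴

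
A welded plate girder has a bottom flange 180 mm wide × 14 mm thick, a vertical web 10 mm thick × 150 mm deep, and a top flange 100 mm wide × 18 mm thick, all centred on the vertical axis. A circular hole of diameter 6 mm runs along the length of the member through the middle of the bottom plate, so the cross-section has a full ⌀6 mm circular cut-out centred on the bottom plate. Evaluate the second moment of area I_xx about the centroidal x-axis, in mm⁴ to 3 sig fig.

Break the section into simple shapes (no overlaps), measuring from the bottom-left corner of the bounding box.
Bottom plate: 180 × 14, A = 2 520 mm², y = 7 mm, Ī = 41 160 mm⁴.
Web plate: 10 × 150, A = 1 500 mm², y = 89 mm, Ī = 2 812 500 mm⁴.
Top plate: 100 × 18, A = 1 800 mm², y = 173 mm, Ī = 48 600 mm⁴.
Hole (subtracted): ⌀6, A = 28.274 mm², y = 7 mm, Ī = 63.617 mm⁴.
Centroid: ȳ = ΣA·y / ΣA = 79.828 mm.
Transfer each piece to the centroidal x-axis using Ī + A·d² with d = y − 79.828:
  bottom plate: d = -72.828 mm → contributes +13 407 045 mm⁴
  web plate: d = 9.172 mm → contributes +2 938 687 mm⁴
  top plate: d = 93.172 mm → contributes +15 674 427 mm⁴
  hole: d = -72.828 mm → contributes −150 028 mm⁴
Total I = 31 870 131 mm⁴.

I_xx ≈ 3.19 × 10⁷ mm⁴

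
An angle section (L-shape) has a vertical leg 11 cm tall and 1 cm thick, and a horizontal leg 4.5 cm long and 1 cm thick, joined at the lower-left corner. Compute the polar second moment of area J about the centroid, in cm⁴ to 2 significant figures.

Split into non-overlapping primitives; take the origin at the lower-left of the bounding box.
Vertical leg: 1 × 11, A = 11 cm², y = 5.5 cm, Ī = 110.9 cm⁴.
Horizontal leg (remainder): 3.5 × 1, A = 3.5 cm², y = 0.5 cm, Ī = 0.2917 cm⁴.
Centroid: ȳ = ΣA·y / ΣA = 4.293 cm.
Transfer each piece to the centroidal x-axis using Ī + A·d² with d = y − 4.293:
  vertical leg: d = 1.207 cm → contributes +126.9 cm⁴
  horizontal leg (remainder): d = -3.793 cm → contributes +50.65 cm⁴
Total I = 177.6 cm⁴.
For the y-axis: x̄ = 1.043 cm.
Repeating about the centroidal y-axis gives I_y = 17.93 cm⁴.
Polar second moment: J = I_x + I_y = 195.5 cm⁴.

J ≈ 200 cm⁴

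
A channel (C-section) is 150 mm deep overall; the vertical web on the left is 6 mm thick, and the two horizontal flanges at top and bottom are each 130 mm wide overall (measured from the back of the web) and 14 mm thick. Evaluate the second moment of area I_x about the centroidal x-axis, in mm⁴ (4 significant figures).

I_x ≈ 1.780 × 10⁷ mm⁴

Break the section into simple shapes (no overlaps), measuring from the bottom-left corner of the bounding box.
Web: 6 × 150, A = 900 mm², y = 75 mm, Ī = 1 687 500 mm⁴.
Top flange (beyond web): 124 × 14, A = 1 736 mm², y = 143 mm, Ī = 28354.7 mm⁴.
Bottom flange (beyond web): 124 × 14, A = 1 736 mm², y = 7 mm, Ī = 28354.7 mm⁴.
By symmetry the centroid is at mid-height, ȳ = 75 mm.
Transfer each piece to the centroidal x-axis using Ī + A·d² with d = y − 75:
  web: d = 0 mm → contributes +1 687 500 mm⁴
  top flange (beyond web): d = 68 mm → contributes +8 055 619 mm⁴
  bottom flange (beyond web): d = -68 mm → contributes +8 055 619 mm⁴
Total I = 17 798 737 mm⁴.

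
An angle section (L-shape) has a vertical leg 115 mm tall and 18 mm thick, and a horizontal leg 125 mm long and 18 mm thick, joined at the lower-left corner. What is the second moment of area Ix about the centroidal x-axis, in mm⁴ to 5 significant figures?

Treat the section as a set of non-overlapping primitives; coordinates are from the bounding-box lower-left.
Vertical leg: 18 × 115, A = 2 070 mm², y = 57.5 mm, Ī = 2 281 313 mm⁴.
Horizontal leg (remainder): 107 × 18, A = 1 926 mm², y = 9 mm, Ī = 52 002 mm⁴.
Centroid: ȳ = ΣA·y / ΣA = 34.12387 mm.
Transfer each piece to the centroidal x-axis using Ī + A·d² with d = y − 34.12387:
  vertical leg: d = 23.37613 mm → contributes +3 412 450 mm⁴
  horizontal leg (remainder): d = -25.12387 mm → contributes +1 267 711 mm⁴
Total I = 4 680 161 mm⁴.

Ix ≈ 4.6802 × 10⁶ mm⁴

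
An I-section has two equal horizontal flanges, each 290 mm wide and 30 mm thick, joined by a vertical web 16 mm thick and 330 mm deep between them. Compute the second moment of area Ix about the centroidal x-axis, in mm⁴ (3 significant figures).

Break the section into simple shapes (no overlaps), measuring from the bottom-left corner of the bounding box.
Bottom flange: 290 × 30, A = 8 700 mm², y = 15 mm, Ī = 652 500 mm⁴.
Web: 16 × 330, A = 5 280 mm², y = 195 mm, Ī = 47 916 000 mm⁴.
Top flange: 290 × 30, A = 8 700 mm², y = 375 mm, Ī = 652 500 mm⁴.
By symmetry the centroid is at mid-height, ȳ = 195 mm.
Transfer each piece to the centroidal x-axis using Ī + A·d² with d = y − 195:
  bottom flange: d = -180 mm → contributes +282 532 500 mm⁴
  web: d = 0 mm → contributes +47 916 000 mm⁴
  top flange: d = 180 mm → contributes +282 532 500 mm⁴
Total I = 612 981 000 mm⁴.

Ix ≈ 6.13 × 10⁸ mm⁴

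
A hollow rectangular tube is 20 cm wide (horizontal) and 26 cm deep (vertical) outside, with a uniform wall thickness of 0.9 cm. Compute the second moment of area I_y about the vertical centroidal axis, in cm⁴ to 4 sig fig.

Break the section into simple shapes (no overlaps), measuring from the bottom-left corner of the bounding box.
Outer rectangle: 20 × 26, A = 520 cm², x = 10 cm, Ī = 17333.3 cm⁴.
Inner void (subtracted): 18.2 × 24.2, A = 440.44 cm², x = 10 cm, Ī = 12157.6 cm⁴.
By symmetry the centroid is at mid-width, x̄ = 10 cm.
All pieces are centred on the vertical centroidal axis, so I = ΣĪ (holes subtracted) = 5175.72 cm⁴.

I_y ≈ 5176 cm⁴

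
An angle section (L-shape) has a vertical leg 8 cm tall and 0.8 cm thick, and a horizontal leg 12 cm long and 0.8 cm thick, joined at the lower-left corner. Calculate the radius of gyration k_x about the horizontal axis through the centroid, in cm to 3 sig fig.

k_x ≈ 2.32 cm

Break the section into simple shapes (no overlaps), measuring from the bottom-left corner of the bounding box.
Vertical leg: 0.8 × 8, A = 6.4 cm², y = 4 cm, Ī = 34.133 cm⁴.
Horizontal leg (remainder): 11.2 × 0.8, A = 8.96 cm², y = 0.4 cm, Ī = 0.47787 cm⁴.
Centroid: ȳ = ΣA·y / ΣA = 1.9 cm.
Transfer each piece to the horizontal axis through the centroid using Ī + A·d² with d = y − 1.9:
  vertical leg: d = 2.1 cm → contributes +62.357 cm⁴
  horizontal leg (remainder): d = -1.5 cm → contributes +20.638 cm⁴
Total I = 82.995 cm⁴.
Radius of gyration: k = √(I/A) = √(82.995 / 15.36) = 2.3245 cm.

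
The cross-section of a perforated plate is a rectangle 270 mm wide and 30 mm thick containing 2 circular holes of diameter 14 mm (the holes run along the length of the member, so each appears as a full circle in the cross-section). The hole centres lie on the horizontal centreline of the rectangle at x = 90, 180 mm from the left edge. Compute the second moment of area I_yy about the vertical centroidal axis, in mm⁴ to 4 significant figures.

Break the section into simple shapes (no overlaps), measuring from the bottom-left corner of the bounding box.
Plate: 270 × 30, A = 8 100 mm², x = 135 mm, Ī = 49 207 500 mm⁴.
Hole 1 (subtracted): ⌀14, A = 153.938 mm², x = 90 mm, Ī = 1885.74 mm⁴.
Hole 2 (subtracted): ⌀14, A = 153.938 mm², x = 180 mm, Ī = 1885.74 mm⁴.
By symmetry the centroid is at mid-width, x̄ = 135 mm.
Transfer each piece to the vertical centroidal axis using Ī + A·d² with d = x − 135:
  plate: d = 0 mm → contributes +49 207 500 mm⁴
  hole 1: d = -45 mm → contributes −313 610 mm⁴
  hole 2: d = 45 mm → contributes −313 610 mm⁴
Total I = 48 580 279 mm⁴.

I_yy ≈ 4.858 × 10⁷ mm⁴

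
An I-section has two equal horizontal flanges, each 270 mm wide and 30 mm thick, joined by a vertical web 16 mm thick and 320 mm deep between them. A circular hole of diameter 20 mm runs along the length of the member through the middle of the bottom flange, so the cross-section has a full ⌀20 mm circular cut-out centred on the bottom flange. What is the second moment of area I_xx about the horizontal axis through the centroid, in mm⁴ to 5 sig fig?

Break the section into simple shapes (no overlaps), measuring from the bottom-left corner of the bounding box.
Bottom flange: 270 × 30, A = 8 100 mm², y = 15 mm, Ī = 607 500 mm⁴.
Web: 16 × 320, A = 5 120 mm², y = 190 mm, Ī = 43 690 667 mm⁴.
Top flange: 270 × 30, A = 8 100 mm², y = 365 mm, Ī = 607 500 mm⁴.
Hole (subtracted): ⌀20, A = 314.1593 mm², y = 15 mm, Ī = 7853.982 mm⁴.
Centroid: ȳ = ΣA·y / ΣA = 192.6173 mm.
Transfer each piece to the horizontal axis through the centroid using Ī + A·d² with d = y − 192.6173:
  bottom flange: d = -177.6173 mm → contributes +256 145 435 mm⁴
  web: d = -2.617266 mm → contributes +43 725 739 mm⁴
  top flange: d = 172.3827 mm → contributes +241 305 537 mm⁴
  hole: d = -177.6173 mm → contributes −9 918 917 mm⁴
Total I = 531 257 793 mm⁴.

I_xx ≈ 5.3126 × 10⁸ mm⁴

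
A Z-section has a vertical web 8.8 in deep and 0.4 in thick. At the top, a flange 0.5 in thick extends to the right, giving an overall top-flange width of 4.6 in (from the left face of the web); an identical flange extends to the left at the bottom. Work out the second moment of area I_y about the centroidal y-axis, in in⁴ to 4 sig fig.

Decompose the section into non-overlapping parts with the origin at the bottom-left of its bounding rectangle.
Web: 0.4 × 8.8, A = 3.52 in², x = 4.4 in, Ī = 0.0469333 in⁴.
Top flange (beyond web): 4.2 × 0.5, A = 2.1 in², x = 6.7 in, Ī = 3.087 in⁴.
Bottom flange (beyond web): 4.2 × 0.5, A = 2.1 in², x = 2.1 in, Ī = 3.087 in⁴.
Centroid: x̄ = ΣA·x / ΣA = 4.4 in.
Transfer each piece to the centroidal y-axis using Ī + A·d² with d = x − 4.4:
  web: d = 0 in → contributes +0.0469333 in⁴
  top flange (beyond web): d = 2.3 in → contributes +14.196 in⁴
  bottom flange (beyond web): d = -2.3 in → contributes +14.196 in⁴
Total I = 28.4389 in⁴.

I_y ≈ 28.44 in⁴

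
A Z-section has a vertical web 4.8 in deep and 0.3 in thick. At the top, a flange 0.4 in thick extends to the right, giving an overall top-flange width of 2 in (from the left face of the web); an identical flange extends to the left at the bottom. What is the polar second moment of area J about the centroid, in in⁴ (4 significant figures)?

J ≈ 11.06 in⁴

Split into non-overlapping primitives; take the origin at the lower-left of the bounding box.
Web: 0.3 × 4.8, A = 1.44 in², y = 2.4 in, Ī = 2.7648 in⁴.
Top flange (beyond web): 1.7 × 0.4, A = 0.68 in², y = 4.6 in, Ī = 0.00906667 in⁴.
Bottom flange (beyond web): 1.7 × 0.4, A = 0.68 in², y = 0.2 in, Ī = 0.00906667 in⁴.
Centroid: ȳ = ΣA·y / ΣA = 2.4 in.
Transfer each piece to the centroidal x-axis using Ī + A·d² with d = y − 2.4:
  web: d = 0 in → contributes +2.7648 in⁴
  top flange (beyond web): d = 2.2 in → contributes +3.30027 in⁴
  bottom flange (beyond web): d = -2.2 in → contributes +3.30027 in⁴
Total I = 9.36533 in⁴.
For the y-axis: x̄ = 1.85 in.
Repeating about the centroidal y-axis gives I_y = 1.69833 in⁴.
Polar second moment: J = I_x + I_y = 11.0637 in⁴.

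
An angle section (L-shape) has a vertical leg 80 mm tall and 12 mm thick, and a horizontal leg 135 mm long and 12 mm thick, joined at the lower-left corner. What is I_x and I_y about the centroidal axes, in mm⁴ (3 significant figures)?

Split into non-overlapping primitives; take the origin at the lower-left of the bounding box.
Vertical leg: 12 × 80, A = 960 mm², y = 40 mm, Ī = 512 000 mm⁴.
Horizontal leg (remainder): 123 × 12, A = 1 476 mm², y = 6 mm, Ī = 17 712 mm⁴.
Centroid: ȳ = ΣA·y / ΣA = 19.399 mm.
Transfer each piece to the centroidal x-axis using Ī + A·d² with d = y − 19.399:
  vertical leg: d = 20.601 mm → contributes +919 425 mm⁴
  horizontal leg (remainder): d = -13.399 mm → contributes +282 704 mm⁴
Total I = 1 202 128 mm⁴.
For the y-axis: x̄ = 46.899 mm.
Repeating about the centroidal y-axis gives I_y = 4 522 643 mm⁴.

I_x ≈ 1.20 × 10⁶ mm⁴, I_y ≈ 4.52 × 10⁶ mm⁴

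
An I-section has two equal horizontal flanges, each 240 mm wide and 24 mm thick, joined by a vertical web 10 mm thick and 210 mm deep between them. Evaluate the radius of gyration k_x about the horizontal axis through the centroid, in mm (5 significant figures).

k_x ≈ 110.39 mm

Break the section into simple shapes (no overlaps), measuring from the bottom-left corner of the bounding box.
Bottom flange: 240 × 24, A = 5 760 mm², y = 12 mm, Ī = 276 480 mm⁴.
Web: 10 × 210, A = 2 100 mm², y = 129 mm, Ī = 7 717 500 mm⁴.
Top flange: 240 × 24, A = 5 760 mm², y = 246 mm, Ī = 276 480 mm⁴.
By symmetry the centroid is at mid-height, ȳ = 129 mm.
Transfer each piece to the horizontal axis through the centroid using Ī + A·d² with d = y − 129:
  bottom flange: d = -117 mm → contributes +79 125 120 mm⁴
  web: d = 0 mm → contributes +7 717 500 mm⁴
  top flange: d = 117 mm → contributes +79 125 120 mm⁴
Total I = 165 967 740 mm⁴.
Radius of gyration: k = √(I/A) = √(165 967 740 / 13 620) = 110.3884 mm.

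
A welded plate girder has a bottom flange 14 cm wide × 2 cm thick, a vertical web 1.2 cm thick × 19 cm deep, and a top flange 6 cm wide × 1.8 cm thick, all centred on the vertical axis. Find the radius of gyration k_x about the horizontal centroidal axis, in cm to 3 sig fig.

Split into non-overlapping primitives; take the origin at the lower-left of the bounding box.
Bottom plate: 14 × 2, A = 28 cm², y = 1 cm, Ī = 9.3333 cm⁴.
Web plate: 1.2 × 19, A = 22.8 cm², y = 11.5 cm, Ī = 685.9 cm⁴.
Top plate: 6 × 1.8, A = 10.8 cm², y = 21.9 cm, Ī = 2.916 cm⁴.
Centroid: ȳ = ΣA·y / ΣA = 8.5506 cm.
Transfer each piece to the horizontal centroidal axis using Ī + A·d² with d = y − 8.5506:
  bottom plate: d = -7.5506 cm → contributes +1605.7 cm⁴
  web plate: d = 2.9494 cm → contributes +884.23 cm⁴
  top plate: d = 13.349 cm → contributes +1927.5 cm⁴
Total I = 4417.4 cm⁴.
Radius of gyration: k = √(I/A) = √(4417.4 / 61.6) = 8.4683 cm.

k_x ≈ 8.47 cm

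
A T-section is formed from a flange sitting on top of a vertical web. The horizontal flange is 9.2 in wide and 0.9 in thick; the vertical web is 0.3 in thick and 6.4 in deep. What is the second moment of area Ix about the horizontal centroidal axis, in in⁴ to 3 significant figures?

Ix ≈ 27.9 in⁴

Split into non-overlapping primitives; take the origin at the lower-left of the bounding box.
Flange: 9.2 × 0.9, A = 8.28 in², y = 6.85 in, Ī = 0.5589 in⁴.
Web: 0.3 × 6.4, A = 1.92 in², y = 3.2 in, Ī = 6.5536 in⁴.
Centroid: ȳ = ΣA·y / ΣA = 6.1629 in.
Transfer each piece to the horizontal centroidal axis using Ī + A·d² with d = y − 6.1629:
  flange: d = 0.68706 in → contributes +4.4675 in⁴
  web: d = -2.9629 in → contributes +23.409 in⁴
Total I = 27.877 in⁴.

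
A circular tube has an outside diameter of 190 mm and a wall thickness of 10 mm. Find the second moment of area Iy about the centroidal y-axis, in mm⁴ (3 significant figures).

Iy ≈ 2.30 × 10⁷ mm⁴

Treat the section as a set of non-overlapping primitives; coordinates are from the bounding-box lower-left.
Outer circle: ⌀190, A = 28 353 mm², x = 95 mm, Ī = 63 971 171 mm⁴.
Bore (subtracted): ⌀170, A = 22 698 mm², x = 95 mm, Ī = 40 998 275 mm⁴.
By symmetry the centroid is at mid-width, x̄ = 95 mm.
All pieces are centred on the centroidal y-axis, so I = ΣĪ (holes subtracted) = 22 972 896 mm⁴.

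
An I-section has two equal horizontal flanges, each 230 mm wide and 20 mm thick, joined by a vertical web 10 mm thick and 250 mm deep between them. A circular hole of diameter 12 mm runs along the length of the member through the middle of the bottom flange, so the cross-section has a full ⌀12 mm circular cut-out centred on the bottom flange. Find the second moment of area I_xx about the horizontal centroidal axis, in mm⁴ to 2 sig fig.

I_xx ≈ 1.8 × 10⁸ mm⁴

Split into non-overlapping primitives; take the origin at the lower-left of the bounding box.
Bottom flange: 230 × 20, A = 4 600 mm², y = 10 mm, Ī = 153 333 mm⁴.
Web: 10 × 250, A = 2 500 mm², y = 145 mm, Ī = 13 020 833 mm⁴.
Top flange: 230 × 20, A = 4 600 mm², y = 280 mm, Ī = 153 333 mm⁴.
Hole (subtracted): ⌀12, A = 113.1 mm², y = 10 mm, Ī = 1 018 mm⁴.
Centroid: ȳ = ΣA·y / ΣA = 146.3 mm.
Transfer each piece to the horizontal centroidal axis using Ī + A·d² with d = y − 146.3:
  bottom flange: d = -136.3 mm → contributes +85 632 912 mm⁴
  web: d = -1.318 mm → contributes +13 025 174 mm⁴
  top flange: d = 133.7 mm → contributes +82 359 729 mm⁴
  hole: d = -136.3 mm → contributes −2 102 651 mm⁴
Total I = 178 915 164 mm⁴.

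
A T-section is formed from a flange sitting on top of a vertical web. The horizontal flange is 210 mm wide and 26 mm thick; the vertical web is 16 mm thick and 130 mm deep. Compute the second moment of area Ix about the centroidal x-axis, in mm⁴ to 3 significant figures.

Ix ≈ 1.24 × 10⁷ mm⁴

Treat the section as a set of non-overlapping primitives; coordinates are from the bounding-box lower-left.
Flange: 210 × 26, A = 5 460 mm², y = 143 mm, Ī = 307 580 mm⁴.
Web: 16 × 130, A = 2 080 mm², y = 65 mm, Ī = 2 929 333 mm⁴.
Centroid: ȳ = ΣA·y / ΣA = 121.48 mm.
Transfer each piece to the centroidal x-axis using Ī + A·d² with d = y − 121.48:
  flange: d = 21.517 mm → contributes +2 835 515 mm⁴
  web: d = -56.483 mm → contributes +9 565 162 mm⁴
Total I = 12 400 676 mm⁴.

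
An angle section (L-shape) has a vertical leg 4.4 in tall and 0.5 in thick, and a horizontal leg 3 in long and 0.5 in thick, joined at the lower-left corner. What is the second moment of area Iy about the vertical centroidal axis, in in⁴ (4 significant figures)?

Decompose the section into non-overlapping parts with the origin at the bottom-left of its bounding rectangle.
Vertical leg: 0.5 × 4.4, A = 2.2 in², x = 0.25 in, Ī = 0.0458333 in⁴.
Horizontal leg (remainder): 2.5 × 0.5, A = 1.25 in², x = 1.75 in, Ī = 0.651042 in⁴.
Centroid: x̄ = ΣA·x / ΣA = 0.793478 in.
Transfer each piece to the vertical centroidal axis using Ī + A·d² with d = x − 0.793478:
  vertical leg: d = -0.543478 in → contributes +0.695644 in⁴
  horizontal leg (remainder): d = 0.956522 in → contributes +1.79471 in⁴
Total I = 2.49035 in⁴.

Iy ≈ 2.490 in⁴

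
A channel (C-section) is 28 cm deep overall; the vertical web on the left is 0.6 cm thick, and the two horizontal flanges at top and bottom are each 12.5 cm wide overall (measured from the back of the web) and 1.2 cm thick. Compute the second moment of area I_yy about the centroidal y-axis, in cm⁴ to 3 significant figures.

I_yy ≈ 751 cm⁴

Split into non-overlapping primitives; take the origin at the lower-left of the bounding box.
Web: 0.6 × 28, A = 16.8 cm², x = 0.3 cm, Ī = 0.504 cm⁴.
Top flange (beyond web): 11.9 × 1.2, A = 14.28 cm², x = 6.55 cm, Ī = 168.52 cm⁴.
Bottom flange (beyond web): 11.9 × 1.2, A = 14.28 cm², x = 6.55 cm, Ī = 168.52 cm⁴.
Centroid: x̄ = ΣA·x / ΣA = 4.2352 cm.
Transfer each piece to the centroidal y-axis using Ī + A·d² with d = x − 4.2352:
  web: d = -3.9352 cm → contributes +260.66 cm⁴
  top flange (beyond web): d = 2.3148 cm → contributes +245.03 cm⁴
  bottom flange (beyond web): d = 2.3148 cm → contributes +245.03 cm⁴
Total I = 750.73 cm⁴.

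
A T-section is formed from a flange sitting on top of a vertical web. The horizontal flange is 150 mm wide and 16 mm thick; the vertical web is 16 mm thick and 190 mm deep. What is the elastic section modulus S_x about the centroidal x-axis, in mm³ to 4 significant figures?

S_x ≈ 1.668 × 10⁵ mm³

Treat the section as a set of non-overlapping primitives; coordinates are from the bounding-box lower-left.
Flange: 150 × 16, A = 2 400 mm², y = 198 mm, Ī = 51 200 mm⁴.
Web: 16 × 190, A = 3 040 mm², y = 95 mm, Ī = 9 145 333 mm⁴.
Centroid: ȳ = ΣA·y / ΣA = 140.441 mm.
Transfer each piece to the centroidal x-axis using Ī + A·d² with d = y − 140.441:
  flange: d = 57.5588 mm → contributes +8 002 444 mm⁴
  web: d = -45.4412 mm → contributes +15 422 631 mm⁴
Total I = 23 425 075 mm⁴.
Extreme fibre distance c = 140.441 mm; S = I/c = 166 796 mm³.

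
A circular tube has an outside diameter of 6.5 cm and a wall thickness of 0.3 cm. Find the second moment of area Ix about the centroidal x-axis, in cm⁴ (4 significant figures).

Decompose the section into non-overlapping parts with the origin at the bottom-left of its bounding rectangle.
Outer circle: ⌀6.5, A = 33.1831 cm², y = 3.25 cm, Ī = 87.6241 cm⁴.
Bore (subtracted): ⌀5.9, A = 27.3397 cm², y = 3.25 cm, Ī = 59.481 cm⁴.
By symmetry the centroid is at mid-height, ȳ = 3.25 cm.
All pieces are centred on the centroidal x-axis, so I = ΣĪ (holes subtracted) = 28.1431 cm⁴.

Ix ≈ 28.14 cm⁴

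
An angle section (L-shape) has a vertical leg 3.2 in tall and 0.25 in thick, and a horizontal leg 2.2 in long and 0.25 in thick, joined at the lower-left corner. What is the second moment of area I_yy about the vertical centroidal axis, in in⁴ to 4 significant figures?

I_yy ≈ 0.5252 in⁴

Treat the section as a set of non-overlapping primitives; coordinates are from the bounding-box lower-left.
Vertical leg: 0.25 × 3.2, A = 0.8 in², x = 0.125 in, Ī = 0.00416667 in⁴.
Horizontal leg (remainder): 1.95 × 0.25, A = 0.4875 in², x = 1.225 in, Ī = 0.154477 in⁴.
Centroid: x̄ = ΣA·x / ΣA = 0.541505 in.
Transfer each piece to the vertical centroidal axis using Ī + A·d² with d = x − 0.541505:
  vertical leg: d = -0.416505 in → contributes +0.142948 in⁴
  horizontal leg (remainder): d = 0.683495 in → contributes +0.38222 in⁴
Total I = 0.525168 in⁴.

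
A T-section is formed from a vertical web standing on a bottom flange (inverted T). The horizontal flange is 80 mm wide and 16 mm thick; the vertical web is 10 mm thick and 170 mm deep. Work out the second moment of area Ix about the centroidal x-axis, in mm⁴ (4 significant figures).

Ix ≈ 1.044 × 10⁷ mm⁴

Split into non-overlapping primitives; take the origin at the lower-left of the bounding box.
Flange: 80 × 16, A = 1 280 mm², y = 8 mm, Ī = 27306.7 mm⁴.
Web: 10 × 170, A = 1 700 mm², y = 101 mm, Ī = 4 094 167 mm⁴.
Centroid: ȳ = ΣA·y / ΣA = 61.0537 mm.
Transfer each piece to the centroidal x-axis using Ī + A·d² with d = y − 61.0537:
  flange: d = -53.0537 mm → contributes +3 630 115 mm⁴
  web: d = 39.9463 mm → contributes +6 806 870 mm⁴
Total I = 10 436 985 mm⁴.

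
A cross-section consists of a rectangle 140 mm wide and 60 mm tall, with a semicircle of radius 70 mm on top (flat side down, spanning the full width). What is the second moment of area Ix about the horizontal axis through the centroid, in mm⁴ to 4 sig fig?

Break the section into simple shapes (no overlaps), measuring from the bottom-left corner of the bounding box.
Rectangular body: 140 × 60, A = 8 400 mm², y = 30 mm, Ī = 2 520 000 mm⁴.
Semicircular cap: semicircle r = 70, A = 7696.9 mm², y = 89.7089 mm, Ī = 2 635 265 mm⁴.
Centroid: ȳ = ΣA·y / ΣA = 58.5504 mm.
Transfer each piece to the horizontal axis through the centroid using Ī + A·d² with d = y − 58.5504:
  rectangular body: d = -28.5504 mm → contributes +9 367 075 mm⁴
  semicircular cap: d = 31.1585 mm → contributes +10 107 807 mm⁴
Total I = 19 474 882 mm⁴.

Ix ≈ 1.947 × 10⁷ mm⁴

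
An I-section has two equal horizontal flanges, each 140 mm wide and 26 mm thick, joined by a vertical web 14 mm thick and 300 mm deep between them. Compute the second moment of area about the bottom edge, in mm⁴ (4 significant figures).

I_base ≈ 5.809 × 10⁸ mm⁴

Decompose the section into non-overlapping parts with the origin at the bottom-left of its bounding rectangle.
Bottom flange: 140 × 26, A = 3 640 mm², y = 13 mm, Ī = 205 053 mm⁴.
Web: 14 × 300, A = 4 200 mm², y = 176 mm, Ī = 31 500 000 mm⁴.
Top flange: 140 × 26, A = 3 640 mm², y = 339 mm, Ī = 205 053 mm⁴.
Transfer each piece to the bottom edge using Ī + A·d² with d = y − 0:
  bottom flange: d = 13 mm → contributes +820 213 mm⁴
  web: d = 176 mm → contributes +161 599 200 mm⁴
  top flange: d = 339 mm → contributes +418 517 493 mm⁴
Total I = 580 936 907 mm⁴.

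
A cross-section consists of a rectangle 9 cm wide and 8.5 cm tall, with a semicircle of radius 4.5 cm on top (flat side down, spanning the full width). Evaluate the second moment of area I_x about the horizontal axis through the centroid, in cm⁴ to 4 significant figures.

I_x ≈ 1358 cm⁴

Split into non-overlapping primitives; take the origin at the lower-left of the bounding box.
Rectangular body: 9 × 8.5, A = 76.5 cm², y = 4.25 cm, Ī = 460.594 cm⁴.
Semicircular cap: semicircle r = 4.5, A = 31.8086 cm², y = 10.4099 cm, Ī = 45.0072 cm⁴.
Centroid: ȳ = ΣA·y / ΣA = 6.05906 cm.
Transfer each piece to the horizontal axis through the centroid using Ī + A·d² with d = y − 6.05906:
  rectangular body: d = -1.80906 cm → contributes +710.955 cm⁴
  semicircular cap: d = 4.3508 cm → contributes +647.128 cm⁴
Total I = 1358.08 cm⁴.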